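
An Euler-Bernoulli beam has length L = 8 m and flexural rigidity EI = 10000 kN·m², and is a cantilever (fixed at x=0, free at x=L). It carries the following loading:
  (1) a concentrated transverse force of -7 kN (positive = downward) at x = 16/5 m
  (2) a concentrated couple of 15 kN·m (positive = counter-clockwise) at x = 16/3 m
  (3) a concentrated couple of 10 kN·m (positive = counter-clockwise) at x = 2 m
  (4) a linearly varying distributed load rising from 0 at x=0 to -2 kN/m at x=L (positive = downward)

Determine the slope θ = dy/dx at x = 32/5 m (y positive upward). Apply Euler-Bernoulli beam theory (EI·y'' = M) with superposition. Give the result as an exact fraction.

Load 1 — point force P=-7 kN at a=16/5 m (b=L-a=24/5):
  θ_1 = -Pa²/(2EI)  [x>a] = -(-7)·(16/5)²/(2·10000) = 56/15625 rad
Load 2 — applied couple M₀=15 kN·m at a=16/3 m (b=L-a=8/3):
  θ_2 = M₀a/EI  [x>a] = 15·(16/3)/10000 = 1/125 rad
Load 3 — applied couple M₀=10 kN·m at a=2 m (b=L-a=6):
  θ_3 = M₀a/EI  [x>a] = 10·2/10000 = 1/500 rad
Load 4 — triangular load w₀=-2 kN/m (0→w₀ over full span):
  θ_4 = (w₀Lx²/4-w₀L²x/3-w₀x⁴/(24L))/EI = ((-2)·8·(32/5)²/4-(-2)·8²·(32/5)/3-(-2)·(32/5)⁴/(24·8))/10000 = 14848/1171875 rad
Superposition: θ = Σ θ_i = 123067/4687500 rad ≈ 0.026254 rad

θ(32/5) = 123067/4687500 rad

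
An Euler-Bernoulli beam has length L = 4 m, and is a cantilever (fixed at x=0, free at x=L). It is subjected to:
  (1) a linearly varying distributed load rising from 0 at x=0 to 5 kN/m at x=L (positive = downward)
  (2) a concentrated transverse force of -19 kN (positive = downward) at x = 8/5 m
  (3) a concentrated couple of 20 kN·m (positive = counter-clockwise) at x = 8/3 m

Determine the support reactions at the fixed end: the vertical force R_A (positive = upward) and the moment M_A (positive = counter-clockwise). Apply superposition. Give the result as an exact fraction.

R_A = -9 kN, M_A = -356/15 kN·m

Load 1 — triangular load w₀=5 kN/m (0→w₀ over full span):
  R_A = w₀L/2 = 5·4/2 = 10 kN
  M_A = w₀L²/3 = 5·4²/3 = 80/3 kN·m
Load 2 — point force P=-19 kN at a=8/5 m (b=L-a=12/5):
  R_A = P = (-19) = -19 kN
  M_A = Pa = (-19)·(8/5) = -152/5 kN·m
Load 3 — applied couple M₀=20 kN·m at a=8/3 m (b=L-a=4/3):
  R_A = 0 kN
  M_A = -M₀ = -20 kN·m
Superposition: R_A = -9 kN, M_A = -356/15 kN·m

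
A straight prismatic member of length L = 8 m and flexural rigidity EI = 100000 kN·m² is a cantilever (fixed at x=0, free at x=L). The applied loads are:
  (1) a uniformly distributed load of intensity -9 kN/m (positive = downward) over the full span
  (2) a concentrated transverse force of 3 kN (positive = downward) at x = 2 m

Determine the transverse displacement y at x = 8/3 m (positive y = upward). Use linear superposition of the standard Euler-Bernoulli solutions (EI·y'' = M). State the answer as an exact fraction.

y(8/3) = 5423/675000 m

Load 1 — uniform load w=-9 kN/m over full span:
  y_1 = -wx²(x²-4Lx+6L²)/(24EI) = -(-9)·(8/3)²·((8/3)²-4·8·(8/3)+6·8²)/(24·100000) = 688/84375 m
Load 2 — point force P=3 kN at a=2 m (b=L-a=6):
  y_2 = -Pa²(3x-a)/(6EI)  [x>a] = -3·2²·(3·(8/3)-2)/(6·100000) = -3/25000 m
Superposition: y = Σ y_i = 5423/675000 m ≈ 0.008034 m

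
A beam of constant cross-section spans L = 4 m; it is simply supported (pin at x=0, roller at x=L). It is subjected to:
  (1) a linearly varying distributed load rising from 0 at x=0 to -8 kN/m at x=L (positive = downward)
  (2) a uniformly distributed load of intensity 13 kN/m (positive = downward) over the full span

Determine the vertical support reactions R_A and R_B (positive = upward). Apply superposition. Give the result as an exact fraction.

R_A = 62/3 kN, R_B = 46/3 kN

Load 1 — triangular load w₀=-8 kN/m (0→w₀ over full span):
  R_A = w₀L/6 = (-8)·4/6 = -16/3 kN
  R_B = w₀L/3 = (-8)·4/3 = -32/3 kN
Load 2 — uniform load w=13 kN/m over full span:
  R_A = wL/2 = 13·4/2 = 26 kN
  R_B = wL/2 = 13·4/2 = 26 kN
Superposition: R_A = 62/3 kN, R_B = 46/3 kN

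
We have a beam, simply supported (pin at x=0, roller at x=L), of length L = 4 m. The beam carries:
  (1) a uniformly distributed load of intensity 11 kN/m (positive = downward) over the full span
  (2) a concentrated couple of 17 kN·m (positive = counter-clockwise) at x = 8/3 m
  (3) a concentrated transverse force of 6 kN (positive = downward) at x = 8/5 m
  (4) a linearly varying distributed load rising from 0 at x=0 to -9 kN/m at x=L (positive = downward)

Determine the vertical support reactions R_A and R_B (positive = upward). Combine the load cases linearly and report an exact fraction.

R_A = 477/20 kN, R_B = 163/20 kN

Load 1 — uniform load w=11 kN/m over full span:
  R_A = wL/2 = 11·4/2 = 22 kN
  R_B = wL/2 = 11·4/2 = 22 kN
Load 2 — applied couple M₀=17 kN·m at a=8/3 m (b=L-a=4/3):
  R_A = M₀/L = 17/4 kN
  R_B = -M₀/L = -17/4 kN
Load 3 — point force P=6 kN at a=8/5 m (b=L-a=12/5):
  R_A = Pb/L = 6·(12/5)/4 = 18/5 kN
  R_B = Pa/L = 6·(8/5)/4 = 12/5 kN
Load 4 — triangular load w₀=-9 kN/m (0→w₀ over full span):
  R_A = w₀L/6 = (-9)·4/6 = -6 kN
  R_B = w₀L/3 = (-9)·4/3 = -12 kN
Superposition: R_A = 477/20 kN, R_B = 163/20 kN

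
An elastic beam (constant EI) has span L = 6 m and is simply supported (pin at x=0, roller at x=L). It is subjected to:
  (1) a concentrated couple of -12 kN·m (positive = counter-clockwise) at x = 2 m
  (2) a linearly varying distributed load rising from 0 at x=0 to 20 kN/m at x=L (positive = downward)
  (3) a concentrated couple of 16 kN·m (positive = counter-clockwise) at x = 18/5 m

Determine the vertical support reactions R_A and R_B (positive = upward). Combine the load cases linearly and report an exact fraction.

R_A = 62/3 kN, R_B = 118/3 kN

Load 1 — applied couple M₀=-12 kN·m at a=2 m (b=L-a=4):
  R_A = M₀/L = (-12)/6 = -2 kN
  R_B = -M₀/L = -(-12)/6 = 2 kN
Load 2 — triangular load w₀=20 kN/m (0→w₀ over full span):
  R_A = w₀L/6 = 20·6/6 = 20 kN
  R_B = w₀L/3 = 20·6/3 = 40 kN
Load 3 — applied couple M₀=16 kN·m at a=18/5 m (b=L-a=12/5):
  R_A = M₀/L = 16/6 = 8/3 kN
  R_B = -M₀/L = -16/6 = -8/3 kN
Superposition: R_A = 62/3 kN, R_B = 118/3 kN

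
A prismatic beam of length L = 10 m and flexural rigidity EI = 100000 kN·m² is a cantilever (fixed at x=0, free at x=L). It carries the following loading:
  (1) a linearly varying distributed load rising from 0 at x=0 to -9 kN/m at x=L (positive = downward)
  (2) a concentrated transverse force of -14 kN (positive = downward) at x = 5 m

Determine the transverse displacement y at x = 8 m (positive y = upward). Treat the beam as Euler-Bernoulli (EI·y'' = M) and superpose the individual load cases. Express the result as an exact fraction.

y(8) = 533557/7500000 m

Load 1 — triangular load w₀=-9 kN/m (0→w₀ over full span):
  y_1 = (w₀Lx³/12-w₀L²x²/6-w₀x⁵/(120L))/EI = ((-9)·10·8³/12-(-9)·10²·8²/6-(-9)·8⁵/(120·10))/100000 = 4692/78125 m
Load 2 — point force P=-14 kN at a=5 m (b=L-a=5):
  y_2 = -Pa²(3x-a)/(6EI)  [x>a] = -(-14)·5²·(3·8-5)/(6·100000) = 133/12000 m
Superposition: y = Σ y_i = 533557/7500000 m ≈ 0.071141 m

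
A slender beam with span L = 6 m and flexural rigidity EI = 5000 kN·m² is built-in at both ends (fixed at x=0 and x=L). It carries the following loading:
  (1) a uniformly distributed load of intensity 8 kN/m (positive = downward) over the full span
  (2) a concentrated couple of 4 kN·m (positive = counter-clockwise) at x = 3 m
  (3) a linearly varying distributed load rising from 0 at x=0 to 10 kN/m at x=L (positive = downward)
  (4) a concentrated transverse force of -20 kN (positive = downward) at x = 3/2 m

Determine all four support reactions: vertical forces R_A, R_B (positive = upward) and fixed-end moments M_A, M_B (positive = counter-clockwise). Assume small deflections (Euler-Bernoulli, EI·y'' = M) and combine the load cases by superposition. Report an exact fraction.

Load 1 — uniform load w=8 kN/m over full span:
  R_A = wL/2 = 8·6/2 = 24 kN
  M_A = wL²/12 = 8·6²/12 = 24 kN·m
  R_B = wL/2 = 8·6/2 = 24 kN
  M_B = -wL²/12 = -8·6²/12 = -24 kN·m
Load 2 — applied couple M₀=4 kN·m at a=3 m (b=L-a=3):
  R_A = 6M₀ab/L³ = 6·4·3·3/6³ = 1 kN
  M_A = M₀b(2a-b)/L² = 4·3·(2·3-3)/6² = 1 kN·m
  R_B = -6M₀ab/L³ = -6·4·3·3/6³ = -1 kN
  M_B = M₀a(2b-a)/L² = 4·3·(2·3-3)/6² = 1 kN·m
Load 3 — triangular load w₀=10 kN/m (0→w₀ over full span):
  R_A = 3w₀L/20 = 3·10·6/20 = 9 kN
  M_A = w₀L²/30 = 10·6²/30 = 12 kN·m
  R_B = 7w₀L/20 = 7·10·6/20 = 21 kN
  M_B = -w₀L²/20 = -10·6²/20 = -18 kN·m
Load 4 — point force P=-20 kN at a=3/2 m (b=L-a=9/2):
  R_A = Pb²(3a+b)/L³ = (-20)·(9/2)²·(3·(3/2)+(9/2))/6³ = -135/8 kN
  M_A = Pab²/L² = (-20)·(3/2)·(9/2)²/6² = -135/8 kN·m
  R_B = Pa²(a+3b)/L³ = (-20)·(3/2)²·((3/2)+3·(9/2))/6³ = -25/8 kN
  M_B = -Pa²b/L² = -(-20)·(3/2)²·(9/2)/6² = 45/8 kN·m
Superposition: R_A = 137/8 kN, M_A = 161/8 kN·m, R_B = 327/8 kN, M_B = -283/8 kN·m

R_A = 137/8 kN, M_A = 161/8 kN·m, R_B = 327/8 kN, M_B = -283/8 kN·m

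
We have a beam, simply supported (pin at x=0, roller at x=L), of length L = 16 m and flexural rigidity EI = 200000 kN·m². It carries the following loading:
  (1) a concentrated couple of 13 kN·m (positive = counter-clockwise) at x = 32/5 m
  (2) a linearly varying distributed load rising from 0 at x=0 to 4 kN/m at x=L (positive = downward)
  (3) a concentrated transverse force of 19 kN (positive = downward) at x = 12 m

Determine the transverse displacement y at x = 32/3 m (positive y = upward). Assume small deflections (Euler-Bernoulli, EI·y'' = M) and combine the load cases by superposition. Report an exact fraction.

y(32/3) = -717197/56953125 m

Load 1 — applied couple M₀=13 kN·m at a=32/5 m (b=L-a=48/5):
  y_1 = (M₀x³/(6L)-M₀(x-a)²/2+C₁x)/EI  [x>a] with C₁=M₀(3b²-L²)/(6L)=208/75 = (13·(32/3)³/(6·16)-13·((32/3)-(32/5))²/2+(208/75)·(32/3))/200000 = 2392/6328125 m
Load 2 — triangular load w₀=4 kN/m (0→w₀ over full span):
  y_2 = -w₀x(7L⁴-10L²x²+3x⁴)/(360LEI) = -4·(32/3)·(7·16⁴-10·16²·(32/3)²+3·(32/3)⁴)/(360·16·200000) = -17408/2278125 m
Load 3 — point force P=19 kN at a=12 m (b=L-a=4):
  y_3 = -Pbx(L²-b²-x²)/(6LEI)  [x≤a] = -19·4·(32/3)·(16²-4²-(32/3)²)/(6·16·200000) = -1349/253125 m
Superposition: y = Σ y_i = -717197/56953125 m ≈ -0.012593 m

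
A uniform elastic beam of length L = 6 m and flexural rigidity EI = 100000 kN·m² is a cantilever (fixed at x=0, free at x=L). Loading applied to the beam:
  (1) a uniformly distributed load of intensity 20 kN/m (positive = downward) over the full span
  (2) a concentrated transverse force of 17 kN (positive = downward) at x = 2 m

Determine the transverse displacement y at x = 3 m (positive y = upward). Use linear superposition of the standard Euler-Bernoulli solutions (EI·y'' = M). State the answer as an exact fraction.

Load 1 — uniform load w=20 kN/m over full span:
  y_1 = -wx²(x²-4Lx+6L²)/(24EI) = -20·3²·(3²-4·6·3+6·6²)/(24·100000) = -459/40000 m
Load 2 — point force P=17 kN at a=2 m (b=L-a=4):
  y_2 = -Pa²(3x-a)/(6EI)  [x>a] = -17·2²·(3·3-2)/(6·100000) = -119/150000 m
Superposition: y = Σ y_i = -7361/600000 m ≈ -0.012268 m

y(3) = -7361/600000 m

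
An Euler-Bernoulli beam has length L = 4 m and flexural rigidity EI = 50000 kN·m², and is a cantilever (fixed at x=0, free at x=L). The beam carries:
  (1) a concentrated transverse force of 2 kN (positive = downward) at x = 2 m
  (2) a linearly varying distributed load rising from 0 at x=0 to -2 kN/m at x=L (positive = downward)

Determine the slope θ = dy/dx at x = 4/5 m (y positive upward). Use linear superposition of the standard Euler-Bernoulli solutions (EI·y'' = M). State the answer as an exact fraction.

Load 1 — point force P=2 kN at a=2 m (b=L-a=2):
  θ_1 = -Px(2a-x)/(2EI)  [x≤a] = -2·(4/5)·(2·2-(4/5))/(2·50000) = -4/78125 rad
Load 2 — triangular load w₀=-2 kN/m (0→w₀ over full span):
  θ_2 = (w₀Lx²/4-w₀L²x/3-w₀x⁴/(24L))/EI = ((-2)·4·(4/5)²/4-(-2)·4²·(4/5)/3-(-2)·(4/5)⁴/(24·4))/50000 = 851/5859375 rad
Superposition: θ = Σ θ_i = 551/5859375 rad ≈ 0.000094 rad

θ(4/5) = 551/5859375 rad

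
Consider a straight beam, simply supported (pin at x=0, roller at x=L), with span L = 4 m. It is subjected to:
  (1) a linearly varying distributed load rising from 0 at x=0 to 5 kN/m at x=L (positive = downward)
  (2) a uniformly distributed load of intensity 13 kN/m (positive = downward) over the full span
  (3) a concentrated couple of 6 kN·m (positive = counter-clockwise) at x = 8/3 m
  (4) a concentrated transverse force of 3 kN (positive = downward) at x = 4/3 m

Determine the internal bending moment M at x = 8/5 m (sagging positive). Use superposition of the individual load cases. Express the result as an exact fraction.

M(8/5) = 856/25 kN·m

Load 1 — triangular load w₀=5 kN/m (0→w₀ over full span):
  M_1 = w₀Lx/6 - w₀x³/(6L) = 5·4·(8/5)/6 - 5·(8/5)³/(6·4) = 112/25 kN·m
Load 2 — uniform load w=13 kN/m over full span:
  M_2 = wx(L-x)/2 = 13·(8/5)·(4-(8/5))/2 = 624/25 kN·m
Load 3 — applied couple M₀=6 kN·m at a=8/3 m (b=L-a=4/3):
  M_3 = M₀x/L  [x≤a] = 6·(8/5)/4 = 12/5 kN·m
Load 4 — point force P=3 kN at a=4/3 m (b=L-a=8/3):
  M_4 = Pa(L-x)/L  [x>a] = 3·(4/3)·(4-(8/5))/4 = 12/5 kN·m
Superposition: M = Σ M_i = 856/25 kN·m ≈ 34.240000 kN·m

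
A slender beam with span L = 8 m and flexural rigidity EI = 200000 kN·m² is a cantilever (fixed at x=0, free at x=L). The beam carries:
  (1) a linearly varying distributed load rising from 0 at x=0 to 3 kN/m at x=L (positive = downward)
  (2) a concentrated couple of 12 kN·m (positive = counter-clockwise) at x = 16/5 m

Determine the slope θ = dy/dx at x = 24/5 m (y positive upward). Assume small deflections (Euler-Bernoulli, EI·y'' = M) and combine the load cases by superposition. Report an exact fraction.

Load 1 — triangular load w₀=3 kN/m (0→w₀ over full span):
  θ_1 = (w₀Lx²/4-w₀L²x/3-w₀x⁴/(24L))/EI = (3·8·(24/5)²/4-3·8²·(24/5)/3-3·(24/5)⁴/(24·8))/200000 = -1731/1953125 rad
Load 2 — applied couple M₀=12 kN·m at a=16/5 m (b=L-a=24/5):
  θ_2 = M₀a/EI  [x>a] = 12·(16/5)/200000 = 3/15625 rad
Superposition: θ = Σ θ_i = -1356/1953125 rad ≈ -0.000694 rad

θ(24/5) = -1356/1953125 rad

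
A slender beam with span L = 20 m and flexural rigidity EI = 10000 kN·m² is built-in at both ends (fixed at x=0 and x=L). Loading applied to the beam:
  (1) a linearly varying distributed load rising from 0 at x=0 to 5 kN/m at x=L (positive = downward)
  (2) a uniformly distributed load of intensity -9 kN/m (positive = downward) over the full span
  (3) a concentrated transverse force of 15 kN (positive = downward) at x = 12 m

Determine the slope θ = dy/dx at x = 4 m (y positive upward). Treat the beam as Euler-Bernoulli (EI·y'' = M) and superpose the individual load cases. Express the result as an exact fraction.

Load 1 — triangular load w₀=5 kN/m (0→w₀ over full span):
  θ_1 = -w₀(2x(L-x)(L-2x)(x+2L)+x²(L-x)²)/(120LEI) = -5·(2·4·(20-4)·(20-2·4)·(4+2·20)+4²·(20-4)²)/(120·20·10000) = -28/1875 rad
Load 2 — uniform load w=-9 kN/m over full span:
  θ_2 = -wx(L-x)(L-2x)/(12EI) = -(-9)·4·(20-4)·(20-2·4)/(12·10000) = 36/625 rad
Load 3 — point force P=15 kN at a=12 m (b=L-a=8):
  θ_3 = -Pb²x(2aL-(3a+b)x)/(2L³EI)  [x≤a] = -15·8²·4·(2·12·20-(3·12+8)·4)/(2·20³·10000) = -114/15625 rad
Superposition: θ = Σ θ_i = 1658/46875 rad ≈ 0.035371 rad

θ(4) = 1658/46875 rad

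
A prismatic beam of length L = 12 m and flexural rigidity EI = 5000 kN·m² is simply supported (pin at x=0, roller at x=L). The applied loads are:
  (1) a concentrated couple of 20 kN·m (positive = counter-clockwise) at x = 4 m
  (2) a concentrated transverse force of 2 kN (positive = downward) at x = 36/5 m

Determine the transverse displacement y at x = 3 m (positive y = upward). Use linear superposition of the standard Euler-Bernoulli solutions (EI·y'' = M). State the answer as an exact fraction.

y(3) = 679/1250000 m

Load 1 — applied couple M₀=20 kN·m at a=4 m (b=L-a=8):
  y_1 = (M₀x³/(6L)+C₁x)/EI  [x≤a] with C₁=M₀(3b²-L²)/(6L)=40/3 = (20·3³/(6·12)+(40/3)·3)/5000 = 19/2000 m
Load 2 — point force P=2 kN at a=36/5 m (b=L-a=24/5):
  y_2 = -Pbx(L²-b²-x²)/(6LEI)  [x≤a] = -2·(24/5)·3·(12²-(24/5)²-3²)/(6·12·5000) = -2799/312500 m
Superposition: y = Σ y_i = 679/1250000 m ≈ 0.000543 m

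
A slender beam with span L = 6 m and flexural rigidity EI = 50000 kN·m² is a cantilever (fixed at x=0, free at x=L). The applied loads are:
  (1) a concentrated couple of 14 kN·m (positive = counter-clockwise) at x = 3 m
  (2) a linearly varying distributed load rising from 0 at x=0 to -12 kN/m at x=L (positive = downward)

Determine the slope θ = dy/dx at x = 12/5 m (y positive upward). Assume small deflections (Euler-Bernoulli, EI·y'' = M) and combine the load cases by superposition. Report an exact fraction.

θ(12/5) = 21741/3906250 rad

Load 1 — applied couple M₀=14 kN·m at a=3 m (b=L-a=3):
  θ_1 = M₀x/EI  [x≤a] = 14·(12/5)/50000 = 21/31250 rad
Load 2 — triangular load w₀=-12 kN/m (0→w₀ over full span):
  θ_2 = (w₀Lx²/4-w₀L²x/3-w₀x⁴/(24L))/EI = ((-12)·6·(12/5)²/4-(-12)·6²·(12/5)/3-(-12)·(12/5)⁴/(24·6))/50000 = 9558/1953125 rad
Superposition: θ = Σ θ_i = 21741/3906250 rad ≈ 0.005566 rad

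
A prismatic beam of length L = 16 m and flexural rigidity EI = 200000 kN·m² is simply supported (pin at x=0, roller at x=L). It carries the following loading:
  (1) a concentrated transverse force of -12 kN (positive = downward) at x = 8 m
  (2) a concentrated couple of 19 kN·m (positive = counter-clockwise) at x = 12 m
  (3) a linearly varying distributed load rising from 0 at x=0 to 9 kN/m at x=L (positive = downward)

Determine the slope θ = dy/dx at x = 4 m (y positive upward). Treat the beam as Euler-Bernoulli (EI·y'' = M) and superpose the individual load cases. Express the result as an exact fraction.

θ(4) = -6277/3000000 rad

Load 1 — point force P=-12 kN at a=8 m (b=L-a=8):
  θ_1 = -Pb(L²-b²-3x²)/(6LEI)  [x≤a] = -(-12)·8·(16²-8²-3·4²)/(6·16·200000) = 9/12500 rad
Load 2 — applied couple M₀=19 kN·m at a=12 m (b=L-a=4):
  θ_2 = (M₀x²/(2L)+C₁)/EI  [x≤a] with C₁=M₀(3b²-L²)/(6L)=-247/6 = (19·4²/(2·16)+(-247/6))/200000 = -19/120000 rad
Load 3 — triangular load w₀=9 kN/m (0→w₀ over full span):
  θ_3 = -w₀(7L⁴-30L²x²+15x⁴)/(360LEI) = -9·(7·16⁴-30·16²·4²+15·4⁴)/(360·16·200000) = -1327/500000 rad
Superposition: θ = Σ θ_i = -6277/3000000 rad ≈ -0.002092 rad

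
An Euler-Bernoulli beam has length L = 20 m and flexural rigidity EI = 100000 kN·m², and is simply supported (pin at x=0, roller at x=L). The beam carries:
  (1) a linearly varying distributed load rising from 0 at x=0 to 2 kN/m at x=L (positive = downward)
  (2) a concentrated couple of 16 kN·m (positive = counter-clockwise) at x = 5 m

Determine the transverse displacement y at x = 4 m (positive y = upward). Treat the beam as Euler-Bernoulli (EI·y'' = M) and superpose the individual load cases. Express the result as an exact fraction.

Load 1 — triangular load w₀=2 kN/m (0→w₀ over full span):
  y_1 = -w₀x(7L⁴-10L²x²+3x⁴)/(360LEI) = -2·4·(7·20⁴-10·20²·4²+3·4⁴)/(360·20·100000) = -2752/234375 m
Load 2 — applied couple M₀=16 kN·m at a=5 m (b=L-a=15):
  y_2 = (M₀x³/(6L)+C₁x)/EI  [x≤a] with C₁=M₀(3b²-L²)/(6L)=110/3 = (16·4³/(6·20)+(110/3)·4)/100000 = 97/62500 m
Superposition: y = Σ y_i = -9553/937500 m ≈ -0.010190 m

y(4) = -9553/937500 m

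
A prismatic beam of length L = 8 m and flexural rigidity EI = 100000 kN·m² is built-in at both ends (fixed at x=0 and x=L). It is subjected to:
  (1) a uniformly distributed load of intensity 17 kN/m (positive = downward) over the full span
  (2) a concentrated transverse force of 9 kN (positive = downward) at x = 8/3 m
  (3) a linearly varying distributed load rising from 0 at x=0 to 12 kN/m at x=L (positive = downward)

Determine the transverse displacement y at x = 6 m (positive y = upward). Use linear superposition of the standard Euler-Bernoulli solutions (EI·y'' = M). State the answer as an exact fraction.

Load 1 — uniform load w=17 kN/m over full span:
  y_1 = -wx²(L-x)²/(24EI) = -17·6²·(8-6)²/(24·100000) = -51/50000 m
Load 2 — point force P=9 kN at a=8/3 m (b=L-a=16/3):
  y_2 = -Pa²(L-x)²(3bL-(3b+a)(L-x))/(6L³EI)  [x>a] = -9·(8/3)²·(8-6)²·(3·(16/3)·8-(3·(16/3)+(8/3))·(8-6))/(6·8³·100000) = -17/225000 m
Load 3 — triangular load w₀=12 kN/m (0→w₀ over full span):
  y_3 = -w₀x²(L-x)²(x+2L)/(120LEI) = -12·6²·(8-6)²·(6+2·8)/(120·8·100000) = -99/250000 m
Superposition: y = Σ y_i = -839/562500 m ≈ -0.001492 m

y(6) = -839/562500 m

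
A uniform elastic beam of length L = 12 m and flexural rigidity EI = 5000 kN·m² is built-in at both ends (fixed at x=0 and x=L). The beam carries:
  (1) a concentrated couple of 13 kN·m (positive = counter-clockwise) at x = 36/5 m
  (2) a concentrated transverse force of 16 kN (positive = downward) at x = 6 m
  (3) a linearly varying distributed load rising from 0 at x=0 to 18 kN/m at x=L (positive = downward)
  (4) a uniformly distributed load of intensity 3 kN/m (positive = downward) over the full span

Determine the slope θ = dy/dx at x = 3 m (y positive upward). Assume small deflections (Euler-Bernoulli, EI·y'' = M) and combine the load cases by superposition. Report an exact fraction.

θ(3) = -80169/2000000 rad

Load 1 — applied couple M₀=13 kN·m at a=36/5 m (b=L-a=24/5):
  θ_1 = (R_Ax²/2 - M_Ax)/EI  [x≤a] with R_A=39/25, M_A=104/25 = ((39/25)·3²/2 - (104/25)·3)/5000 = -273/250000 rad
Load 2 — point force P=16 kN at a=6 m (b=L-a=6):
  θ_2 = -Pb²x(2aL-(3a+b)x)/(2L³EI)  [x≤a] = -16·6²·3·(2·6·12-(3·6+6)·3)/(2·12³·5000) = -9/1250 rad
Load 3 — triangular load w₀=18 kN/m (0→w₀ over full span):
  θ_3 = -w₀(2x(L-x)(L-2x)(x+2L)+x²(L-x)²)/(120LEI) = -18·(2·3·(12-3)·(12-2·3)·(3+2·12)+3²·(12-3)²)/(120·12·5000) = -9477/400000 rad
Load 4 — uniform load w=3 kN/m over full span:
  θ_4 = -wx(L-x)(L-2x)/(12EI) = -3·3·(12-3)·(12-2·3)/(12·5000) = -81/10000 rad
Superposition: θ = Σ θ_i = -80169/2000000 rad ≈ -0.040085 rad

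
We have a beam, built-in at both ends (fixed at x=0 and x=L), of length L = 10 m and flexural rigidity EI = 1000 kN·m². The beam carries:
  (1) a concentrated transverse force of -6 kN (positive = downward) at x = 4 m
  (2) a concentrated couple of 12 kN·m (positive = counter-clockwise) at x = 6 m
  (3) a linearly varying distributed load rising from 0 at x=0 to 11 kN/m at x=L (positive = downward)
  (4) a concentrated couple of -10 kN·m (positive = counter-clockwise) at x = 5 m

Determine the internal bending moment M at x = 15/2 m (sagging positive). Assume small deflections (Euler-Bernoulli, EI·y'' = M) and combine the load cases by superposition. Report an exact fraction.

M(15/2) = 4123/480 kN·m

Load 1 — point force P=-6 kN at a=4 m (b=L-a=6):
  M_1 = Pa²(a+3b)(L-x)/L³ - Pa²b/L²  [x>a] = (-6)·4²·(4+3·6)·(10-(15/2))/10³ - (-6)·4²·6/10² = 12/25 kN·m
Load 2 — applied couple M₀=12 kN·m at a=6 m (b=L-a=4):
  M_2 = R_Ax - M_A - M₀  [x>a] with R_A=216/125, M_A=96/25 = (216/125)·(15/2) - (96/25) - 12 = -72/25 kN·m
Load 3 — triangular load w₀=11 kN/m (0→w₀ over full span):
  M_3 = 3w₀Lx/20 - w₀L²/30 - w₀x³/(6L) = 3·11·10·(15/2)/20 - 11·10²/30 - 11·(15/2)³/(6·10) = 935/96 kN·m
Load 4 — applied couple M₀=-10 kN·m at a=5 m (b=L-a=5):
  M_4 = R_Ax - M_A - M₀  [x>a] with R_A=-3/2, M_A=-5/2 = (-3/2)·(15/2) - (-5/2) - (-10) = 5/4 kN·m
Superposition: M = Σ M_i = 4123/480 kN·m ≈ 8.589583 kN·m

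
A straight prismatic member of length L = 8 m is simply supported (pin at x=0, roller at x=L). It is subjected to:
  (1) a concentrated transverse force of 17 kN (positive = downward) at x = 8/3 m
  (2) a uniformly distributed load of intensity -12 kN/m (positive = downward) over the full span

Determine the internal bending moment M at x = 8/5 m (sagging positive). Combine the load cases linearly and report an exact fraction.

Load 1 — point force P=17 kN at a=8/3 m (b=L-a=16/3):
  M_1 = Pbx/L  [x≤a] = 17·(16/3)·(8/5)/8 = 272/15 kN·m
Load 2 — uniform load w=-12 kN/m over full span:
  M_2 = wx(L-x)/2 = (-12)·(8/5)·(8-(8/5))/2 = -1536/25 kN·m
Superposition: M = Σ M_i = -3248/75 kN·m ≈ -43.306667 kN·m

M(8/5) = -3248/75 kN·m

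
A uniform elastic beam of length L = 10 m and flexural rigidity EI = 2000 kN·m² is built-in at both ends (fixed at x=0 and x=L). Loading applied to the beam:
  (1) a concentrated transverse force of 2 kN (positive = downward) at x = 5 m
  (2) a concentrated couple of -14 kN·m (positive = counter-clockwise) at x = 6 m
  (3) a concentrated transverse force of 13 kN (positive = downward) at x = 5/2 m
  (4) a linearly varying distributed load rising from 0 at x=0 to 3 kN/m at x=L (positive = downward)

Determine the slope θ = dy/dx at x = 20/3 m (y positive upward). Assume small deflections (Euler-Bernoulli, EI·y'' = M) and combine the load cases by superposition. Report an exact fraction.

θ(20/3) = 24053/3240000 rad

Load 1 — point force P=2 kN at a=5 m (b=L-a=5):
  θ_1 = Pa²(L-x)(2bL-(3b+a)(L-x))/(2L³EI)  [x>a] = 2·5²·(10-(20/3))·(2·5·10-(3·5+5)·(10-(20/3)))/(2·10³·2000) = 1/720 rad
Load 2 — applied couple M₀=-14 kN·m at a=6 m (b=L-a=4):
  θ_2 = (R_Ax²/2 - M_Ax - M₀(x-a))/EI  [x>a] with R_A=-252/125, M_A=-112/25 = ((-252/125)·(20/3)²/2 - (-112/25)·(20/3) - (-14)·((20/3)-6))/2000 = -7/2500 rad
Load 3 — point force P=13 kN at a=5/2 m (b=L-a=15/2):
  θ_3 = Pa²(L-x)(2bL-(3b+a)(L-x))/(2L³EI)  [x>a] = 13·(5/2)²·(10-(20/3))·(2·(15/2)·10-(3·(15/2)+(5/2))·(10-(20/3)))/(2·10³·2000) = 13/2880 rad
Load 4 — triangular load w₀=3 kN/m (0→w₀ over full span):
  θ_4 = -w₀(2x(L-x)(L-2x)(x+2L)+x²(L-x)²)/(120LEI) = -3·(2·(20/3)·(10-(20/3))·(10-2·(20/3))·((20/3)+2·10)+(20/3)²·(10-(20/3))²)/(120·10·2000) = 7/1620 rad
Superposition: θ = Σ θ_i = 24053/3240000 rad ≈ 0.007424 rad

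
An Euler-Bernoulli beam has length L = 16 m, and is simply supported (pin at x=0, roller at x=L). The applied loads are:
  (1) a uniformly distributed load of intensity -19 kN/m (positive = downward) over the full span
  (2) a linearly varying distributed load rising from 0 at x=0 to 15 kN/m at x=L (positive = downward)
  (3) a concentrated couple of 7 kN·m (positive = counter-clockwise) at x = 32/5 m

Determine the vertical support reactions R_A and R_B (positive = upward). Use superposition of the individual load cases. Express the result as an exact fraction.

Load 1 — uniform load w=-19 kN/m over full span:
  R_A = wL/2 = (-19)·16/2 = -152 kN
  R_B = wL/2 = (-19)·16/2 = -152 kN
Load 2 — triangular load w₀=15 kN/m (0→w₀ over full span):
  R_A = w₀L/6 = 15·16/6 = 40 kN
  R_B = w₀L/3 = 15·16/3 = 80 kN
Load 3 — applied couple M₀=7 kN·m at a=32/5 m (b=L-a=48/5):
  R_A = M₀/L = 7/16 kN
  R_B = -M₀/L = -7/16 kN
Superposition: R_A = -1785/16 kN, R_B = -1159/16 kN

R_A = -1785/16 kN, R_B = -1159/16 kN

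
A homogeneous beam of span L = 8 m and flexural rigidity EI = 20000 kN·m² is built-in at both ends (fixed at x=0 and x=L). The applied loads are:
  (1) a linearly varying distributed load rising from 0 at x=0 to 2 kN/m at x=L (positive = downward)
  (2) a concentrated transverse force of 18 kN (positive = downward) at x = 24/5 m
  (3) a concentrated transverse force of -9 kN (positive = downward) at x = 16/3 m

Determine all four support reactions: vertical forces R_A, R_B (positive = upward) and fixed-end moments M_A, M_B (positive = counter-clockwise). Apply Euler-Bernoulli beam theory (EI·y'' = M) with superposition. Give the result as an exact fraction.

R_A = 2401/375 kN, M_A = 4784/375 kN·m, R_B = 3974/375 kN, M_B = -6176/375 kN·m

Load 1 — triangular load w₀=2 kN/m (0→w₀ over full span):
  R_A = 3w₀L/20 = 3·2·8/20 = 12/5 kN
  M_A = w₀L²/30 = 2·8²/30 = 64/15 kN·m
  R_B = 7w₀L/20 = 7·2·8/20 = 28/5 kN
  M_B = -w₀L²/20 = -2·8²/20 = -32/5 kN·m
Load 2 — point force P=18 kN at a=24/5 m (b=L-a=16/5):
  R_A = Pb²(3a+b)/L³ = 18·(16/5)²·(3·(24/5)+(16/5))/8³ = 792/125 kN
  M_A = Pab²/L² = 18·(24/5)·(16/5)²/8² = 1728/125 kN·m
  R_B = Pa²(a+3b)/L³ = 18·(24/5)²·((24/5)+3·(16/5))/8³ = 1458/125 kN
  M_B = -Pa²b/L² = -18·(24/5)²·(16/5)/8² = -2592/125 kN·m
Load 3 — point force P=-9 kN at a=16/3 m (b=L-a=8/3):
  R_A = Pb²(3a+b)/L³ = (-9)·(8/3)²·(3·(16/3)+(8/3))/8³ = -7/3 kN
  M_A = Pab²/L² = (-9)·(16/3)·(8/3)²/8² = -16/3 kN·m
  R_B = Pa²(a+3b)/L³ = (-9)·(16/3)²·((16/3)+3·(8/3))/8³ = -20/3 kN
  M_B = -Pa²b/L² = -(-9)·(16/3)²·(8/3)/8² = 32/3 kN·m
Superposition: R_A = 2401/375 kN, M_A = 4784/375 kN·m, R_B = 3974/375 kN, M_B = -6176/375 kN·m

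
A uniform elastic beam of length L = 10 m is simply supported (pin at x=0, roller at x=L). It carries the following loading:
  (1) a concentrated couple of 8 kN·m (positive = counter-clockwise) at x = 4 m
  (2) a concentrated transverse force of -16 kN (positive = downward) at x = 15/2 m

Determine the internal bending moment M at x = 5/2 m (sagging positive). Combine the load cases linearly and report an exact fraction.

M(5/2) = -8 kN·m

Load 1 — applied couple M₀=8 kN·m at a=4 m (b=L-a=6):
  M_1 = M₀x/L  [x≤a] = 8·(5/2)/10 = 2 kN·m
Load 2 — point force P=-16 kN at a=15/2 m (b=L-a=5/2):
  M_2 = Pbx/L  [x≤a] = (-16)·(5/2)·(5/2)/10 = -10 kN·m
Superposition: M = Σ M_i = -8 kN·m ≈ -8.000000 kN·m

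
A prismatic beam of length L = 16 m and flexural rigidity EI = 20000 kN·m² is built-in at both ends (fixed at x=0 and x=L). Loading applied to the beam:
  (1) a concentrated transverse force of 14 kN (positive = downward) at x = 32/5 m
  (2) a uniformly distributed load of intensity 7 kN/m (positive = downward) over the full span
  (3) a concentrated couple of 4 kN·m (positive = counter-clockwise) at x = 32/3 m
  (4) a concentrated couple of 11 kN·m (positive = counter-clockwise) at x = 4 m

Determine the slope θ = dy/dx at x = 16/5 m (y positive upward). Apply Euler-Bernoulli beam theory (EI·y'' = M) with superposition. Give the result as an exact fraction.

Load 1 — point force P=14 kN at a=32/5 m (b=L-a=48/5):
  θ_1 = -Pb²x(2aL-(3a+b)x)/(2L³EI)  [x≤a] = -14·(48/5)²·(16/5)·(2·(32/5)·16-(3·(32/5)+(48/5))·(16/5))/(2·16³·20000) = -5544/1953125 rad
Load 2 — uniform load w=7 kN/m over full span:
  θ_2 = -wx(L-x)(L-2x)/(12EI) = -7·(16/5)·(16-(16/5))·(16-2·(16/5))/(12·20000) = -896/78125 rad
Load 3 — applied couple M₀=4 kN·m at a=32/3 m (b=L-a=16/3):
  θ_3 = (R_Ax²/2 - M_Ax)/EI  [x≤a] with R_A=1/3, M_A=4/3 = ((1/3)·(16/5)²/2 - (4/3)·(16/5))/20000 = -2/15625 rad
Load 4 — applied couple M₀=11 kN·m at a=4 m (b=L-a=12):
  θ_4 = (R_Ax²/2 - M_Ax)/EI  [x≤a] with R_A=99/128, M_A=-33/16 = ((99/128)·(16/5)²/2 - (-33/16)·(16/5))/20000 = 33/62500 rad
Superposition: θ = Σ θ_i = -108651/7812500 rad ≈ -0.013907 rad

θ(16/5) = -108651/7812500 rad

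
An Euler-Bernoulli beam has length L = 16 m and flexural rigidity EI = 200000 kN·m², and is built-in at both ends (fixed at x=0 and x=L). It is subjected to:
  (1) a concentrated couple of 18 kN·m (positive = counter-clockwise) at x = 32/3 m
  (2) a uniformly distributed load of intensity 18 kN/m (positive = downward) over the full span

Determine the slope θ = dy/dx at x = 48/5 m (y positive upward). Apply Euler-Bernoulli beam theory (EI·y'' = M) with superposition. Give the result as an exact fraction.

Load 1 — applied couple M₀=18 kN·m at a=32/3 m (b=L-a=16/3):
  θ_1 = (R_Ax²/2 - M_Ax)/EI  [x≤a] with R_A=3/2, M_A=6 = ((3/2)·(48/5)²/2 - 6·(48/5))/200000 = 9/156250 rad
Load 2 — uniform load w=18 kN/m over full span:
  θ_2 = -wx(L-x)(L-2x)/(12EI) = -18·(48/5)·(16-(48/5))·(16-2·(48/5))/(12·200000) = 576/390625 rad
Superposition: θ = Σ θ_i = 1197/781250 rad ≈ 0.001532 rad

θ(48/5) = 1197/781250 rad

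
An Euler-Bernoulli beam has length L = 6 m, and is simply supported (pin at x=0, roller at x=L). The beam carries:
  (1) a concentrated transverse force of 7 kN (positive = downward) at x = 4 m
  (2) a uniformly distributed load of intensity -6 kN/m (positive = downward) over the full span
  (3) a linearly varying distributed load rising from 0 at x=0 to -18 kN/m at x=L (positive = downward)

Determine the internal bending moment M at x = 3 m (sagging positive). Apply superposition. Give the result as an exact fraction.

M(3) = -121/2 kN·m

Load 1 — point force P=7 kN at a=4 m (b=L-a=2):
  M_1 = Pbx/L  [x≤a] = 7·2·3/6 = 7 kN·m
Load 2 — uniform load w=-6 kN/m over full span:
  M_2 = wx(L-x)/2 = (-6)·3·(6-3)/2 = -27 kN·m
Load 3 — triangular load w₀=-18 kN/m (0→w₀ over full span):
  M_3 = w₀Lx/6 - w₀x³/(6L) = (-18)·6·3/6 - (-18)·3³/(6·6) = -81/2 kN·m
Superposition: M = Σ M_i = -121/2 kN·m ≈ -60.500000 kN·m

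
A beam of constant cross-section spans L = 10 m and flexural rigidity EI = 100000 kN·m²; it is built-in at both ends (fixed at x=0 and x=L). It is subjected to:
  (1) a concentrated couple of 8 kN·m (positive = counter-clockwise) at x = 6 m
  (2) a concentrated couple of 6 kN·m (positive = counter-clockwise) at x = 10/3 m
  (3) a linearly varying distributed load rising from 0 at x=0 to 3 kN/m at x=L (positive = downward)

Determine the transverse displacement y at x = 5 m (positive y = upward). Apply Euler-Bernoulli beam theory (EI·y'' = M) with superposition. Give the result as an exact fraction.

Load 1 — applied couple M₀=8 kN·m at a=6 m (b=L-a=4):
  y_1 = (R_Ax³/6 - M_Ax²/2)/EI  [x≤a] with R_A=144/125, M_A=64/25 = ((144/125)·5³/6 - (64/25)·5²/2)/100000 = -1/12500 m
Load 2 — applied couple M₀=6 kN·m at a=10/3 m (b=L-a=20/3):
  y_2 = (R_Ax³/6 - M_Ax²/2 - M₀(x-a)²/2)/EI  [x>a] with R_A=4/5, M_A=0 = ((4/5)·5³/6 - 0·5²/2 - 6·(5-(10/3))²/2)/100000 = 1/12000 m
Load 3 — triangular load w₀=3 kN/m (0→w₀ over full span):
  y_3 = -w₀x²(L-x)²(x+2L)/(120LEI) = -3·5²·(10-5)²·(5+2·10)/(120·10·100000) = -1/2560 m
Superposition: y = Σ y_i = -1859/4800000 m ≈ -0.000387 m

y(5) = -1859/4800000 m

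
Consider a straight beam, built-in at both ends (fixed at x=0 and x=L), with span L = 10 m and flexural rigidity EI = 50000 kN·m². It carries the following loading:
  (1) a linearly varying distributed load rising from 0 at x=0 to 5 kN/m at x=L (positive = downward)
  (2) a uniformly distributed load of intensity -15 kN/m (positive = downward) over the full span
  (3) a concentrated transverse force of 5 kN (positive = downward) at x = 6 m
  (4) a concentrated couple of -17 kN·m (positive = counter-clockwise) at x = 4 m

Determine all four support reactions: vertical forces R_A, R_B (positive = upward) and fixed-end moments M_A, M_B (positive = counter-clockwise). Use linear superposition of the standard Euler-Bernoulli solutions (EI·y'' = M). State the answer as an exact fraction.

R_A = -17047/250 kN, M_A = -7918/75 kN·m, R_B = -12953/250 kN, M_B = 2184/25 kN·m

Load 1 — triangular load w₀=5 kN/m (0→w₀ over full span):
  R_A = 3w₀L/20 = 3·5·10/20 = 15/2 kN
  M_A = w₀L²/30 = 5·10²/30 = 50/3 kN·m
  R_B = 7w₀L/20 = 7·5·10/20 = 35/2 kN
  M_B = -w₀L²/20 = -5·10²/20 = -25 kN·m
Load 2 — uniform load w=-15 kN/m over full span:
  R_A = wL/2 = (-15)·10/2 = -75 kN
  M_A = wL²/12 = (-15)·10²/12 = -125 kN·m
  R_B = wL/2 = (-15)·10/2 = -75 kN
  M_B = -wL²/12 = -(-15)·10²/12 = 125 kN·m
Load 3 — point force P=5 kN at a=6 m (b=L-a=4):
  R_A = Pb²(3a+b)/L³ = 5·4²·(3·6+4)/10³ = 44/25 kN
  M_A = Pab²/L² = 5·6·4²/10² = 24/5 kN·m
  R_B = Pa²(a+3b)/L³ = 5·6²·(6+3·4)/10³ = 81/25 kN
  M_B = -Pa²b/L² = -5·6²·4/10² = -36/5 kN·m
Load 4 — applied couple M₀=-17 kN·m at a=4 m (b=L-a=6):
  R_A = 6M₀ab/L³ = 6·(-17)·4·6/10³ = -306/125 kN
  M_A = M₀b(2a-b)/L² = (-17)·6·(2·4-6)/10² = -51/25 kN·m
  R_B = -6M₀ab/L³ = -6·(-17)·4·6/10³ = 306/125 kN
  M_B = M₀a(2b-a)/L² = (-17)·4·(2·6-4)/10² = -136/25 kN·m
Superposition: R_A = -17047/250 kN, M_A = -7918/75 kN·m, R_B = -12953/250 kN, M_B = 2184/25 kN·m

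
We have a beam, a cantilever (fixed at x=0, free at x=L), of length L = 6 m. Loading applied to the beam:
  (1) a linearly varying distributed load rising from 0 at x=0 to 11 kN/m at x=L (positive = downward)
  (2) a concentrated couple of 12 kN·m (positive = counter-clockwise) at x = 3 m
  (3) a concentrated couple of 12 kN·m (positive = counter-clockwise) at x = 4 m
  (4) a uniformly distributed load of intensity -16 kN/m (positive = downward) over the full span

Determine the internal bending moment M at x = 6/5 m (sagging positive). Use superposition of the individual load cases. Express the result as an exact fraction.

M(6/5) = 14424/125 kN·m

Load 1 — triangular load w₀=11 kN/m (0→w₀ over full span):
  M_1 = w₀Lx/2 - w₀L²/3 - w₀x³/(6L) = 11·6·(6/5)/2 - 11·6²/3 - 11·(6/5)³/(6·6) = -11616/125 kN·m
Load 2 — applied couple M₀=12 kN·m at a=3 m (b=L-a=3):
  M_2 = M₀  [x≤a] = 12 = 12 kN·m
Load 3 — applied couple M₀=12 kN·m at a=4 m (b=L-a=2):
  M_3 = M₀  [x≤a] = 12 = 12 kN·m
Load 4 — uniform load w=-16 kN/m over full span:
  M_4 = -w(L-x)²/2 = -(-16)·(6-(6/5))²/2 = 4608/25 kN·m
Superposition: M = Σ M_i = 14424/125 kN·m ≈ 115.392000 kN·m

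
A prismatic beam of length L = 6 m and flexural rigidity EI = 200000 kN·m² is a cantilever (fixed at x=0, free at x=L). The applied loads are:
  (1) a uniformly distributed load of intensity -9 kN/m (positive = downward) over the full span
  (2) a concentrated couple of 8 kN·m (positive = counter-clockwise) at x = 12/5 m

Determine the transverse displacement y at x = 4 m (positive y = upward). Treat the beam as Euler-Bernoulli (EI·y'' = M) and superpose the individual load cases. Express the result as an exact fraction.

y(4) = 1359/312500 m

Load 1 — uniform load w=-9 kN/m over full span:
  y_1 = -wx²(x²-4Lx+6L²)/(24EI) = -(-9)·4²·(4²-4·6·4+6·6²)/(24·200000) = 51/12500 m
Load 2 — applied couple M₀=8 kN·m at a=12/5 m (b=L-a=18/5):
  y_2 = M₀a(2x-a)/(2EI)  [x>a] = 8·(12/5)·(2·4-(12/5))/(2·200000) = 21/78125 m
Superposition: y = Σ y_i = 1359/312500 m ≈ 0.004349 m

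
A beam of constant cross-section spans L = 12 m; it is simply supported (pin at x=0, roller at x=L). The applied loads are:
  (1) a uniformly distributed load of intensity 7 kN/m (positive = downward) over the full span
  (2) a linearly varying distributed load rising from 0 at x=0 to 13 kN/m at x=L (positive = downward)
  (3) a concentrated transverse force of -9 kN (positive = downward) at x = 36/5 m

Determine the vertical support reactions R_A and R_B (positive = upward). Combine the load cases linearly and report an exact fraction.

Load 1 — uniform load w=7 kN/m over full span:
  R_A = wL/2 = 7·12/2 = 42 kN
  R_B = wL/2 = 7·12/2 = 42 kN
Load 2 — triangular load w₀=13 kN/m (0→w₀ over full span):
  R_A = w₀L/6 = 13·12/6 = 26 kN
  R_B = w₀L/3 = 13·12/3 = 52 kN
Load 3 — point force P=-9 kN at a=36/5 m (b=L-a=24/5):
  R_A = Pb/L = (-9)·(24/5)/12 = -18/5 kN
  R_B = Pa/L = (-9)·(36/5)/12 = -27/5 kN
Superposition: R_A = 322/5 kN, R_B = 443/5 kN

R_A = 322/5 kN, R_B = 443/5 kN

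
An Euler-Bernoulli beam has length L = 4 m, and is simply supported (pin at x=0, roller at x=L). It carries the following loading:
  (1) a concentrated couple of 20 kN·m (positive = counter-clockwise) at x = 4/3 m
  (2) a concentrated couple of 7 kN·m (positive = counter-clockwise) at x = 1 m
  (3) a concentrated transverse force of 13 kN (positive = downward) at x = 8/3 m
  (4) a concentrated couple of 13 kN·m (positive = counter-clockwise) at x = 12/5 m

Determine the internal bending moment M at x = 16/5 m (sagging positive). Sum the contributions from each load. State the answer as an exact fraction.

Load 1 — applied couple M₀=20 kN·m at a=4/3 m (b=L-a=8/3):
  M_1 = M₀x/L - M₀  [x>a] = 20·(16/5)/4 - 20 = -4 kN·m
Load 2 — applied couple M₀=7 kN·m at a=1 m (b=L-a=3):
  M_2 = M₀x/L - M₀  [x>a] = 7·(16/5)/4 - 7 = -7/5 kN·m
Load 3 — point force P=13 kN at a=8/3 m (b=L-a=4/3):
  M_3 = Pa(L-x)/L  [x>a] = 13·(8/3)·(4-(16/5))/4 = 104/15 kN·m
Load 4 — applied couple M₀=13 kN·m at a=12/5 m (b=L-a=8/5):
  M_4 = M₀x/L - M₀  [x>a] = 13·(16/5)/4 - 13 = -13/5 kN·m
Superposition: M = Σ M_i = -16/15 kN·m ≈ -1.066667 kN·m

M(16/5) = -16/15 kN·m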